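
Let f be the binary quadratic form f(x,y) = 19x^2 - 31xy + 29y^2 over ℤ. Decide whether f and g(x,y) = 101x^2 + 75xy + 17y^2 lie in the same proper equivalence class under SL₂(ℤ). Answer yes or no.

D₁ = -1243, D₂ = -1243
f: translate: b→7 (≡-31 mod 38), so (19,-31,29)→(19,7,17)
f: flip: (19,7,17)→(17,-7,19)
f: reduced (well bottom): (17,-7,19) with a≤c, −a<b≤a
g: flip: (101,75,17)→(17,-75,101)
g: translate: b→-7 (≡-75 mod 34), so (17,-75,101)→(17,-7,19)
g: reduced (well bottom): (17,-7,19) with a≤c, −a<b≤a
reduced forms (17, -7, 19) vs (17, -7, 19) ⇒ equivalent

yes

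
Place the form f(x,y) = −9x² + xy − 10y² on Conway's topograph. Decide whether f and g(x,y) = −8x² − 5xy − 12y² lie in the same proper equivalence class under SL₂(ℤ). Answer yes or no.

D₁ = -359, D₂ = -359
f is negative-definite; reduce −f:
−f: reduced (well bottom): (9,-1,10) with a≤c, −a<b≤a
flip sign back: reduced form of f is (-9,1,-10)
g is negative-definite; reduce −g:
−g: reduced (well bottom): (8,5,12) with a≤c, −a<b≤a
flip sign back: reduced form of g is (-8,-5,-12)
reduced forms (-9, 1, -10) vs (-8, -5, -12) ⇒ inequivalent

no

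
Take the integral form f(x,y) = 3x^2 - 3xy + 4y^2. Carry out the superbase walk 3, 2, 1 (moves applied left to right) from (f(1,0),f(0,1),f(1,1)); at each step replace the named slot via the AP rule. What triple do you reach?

start (3,4,4) = (f(1,0),f(0,1),f(1,1))
replace slot 3: 2·(3+4) − 4 = 10 → (3,4,10)
replace slot 2: 2·(3+10) − 4 = 22 → (3,22,10)
replace slot 1: 2·(22+10) − 3 = 61 → (61,22,10)

61,22,10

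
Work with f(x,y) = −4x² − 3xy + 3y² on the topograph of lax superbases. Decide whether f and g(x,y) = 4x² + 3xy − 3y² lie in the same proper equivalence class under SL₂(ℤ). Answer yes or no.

D₁ = 57, D₂ = 57
river cycle of f (length 6): (3, 3, -4), (-4, 5, 2), (2, 7, -1), (-1, 7, 2), (2, 5, -4), (-4, 3, 3)
river cycle of g (length 6): (-3, 3, 4), (4, 5, -2), (-2, 7, 1), (1, 7, -2), (-2, 5, 4), (4, 3, -3)
cycles differ ⇒ inequivalent

no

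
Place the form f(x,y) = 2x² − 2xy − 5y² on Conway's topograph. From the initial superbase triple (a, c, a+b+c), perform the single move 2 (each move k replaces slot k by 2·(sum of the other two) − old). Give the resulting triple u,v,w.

start (2,-5,-5) = (f(1,0),f(0,1),f(1,1))
replace slot 2: 2·(2+(-5)) − (-5) = -1 → (2,-1,-5)

2,-1,-5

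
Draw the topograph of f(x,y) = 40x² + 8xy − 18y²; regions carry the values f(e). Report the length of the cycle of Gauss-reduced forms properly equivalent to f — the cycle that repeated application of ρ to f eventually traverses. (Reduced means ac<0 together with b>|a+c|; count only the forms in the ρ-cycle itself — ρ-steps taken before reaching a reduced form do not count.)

D = 2944, ⌊√D⌋ = 54
descent: ρ → (-18,28,30)  [lands on river]
river: ρ → (30,32,-16)
river: ρ → (-16,32,30)
river: ρ → (30,28,-18)
river: ρ → (-18,44,14)
river: ρ → (14,40,-24)
river: ρ → (-24,8,30)
river: ρ → (30,52,-2)
river: ρ → (-2,52,30)
river: ρ → (30,8,-24)
river: ρ → (-24,40,14)
river: ρ → (14,44,-18)
ρ-cycle length = 12 (tail of 1 descent step not counted)

12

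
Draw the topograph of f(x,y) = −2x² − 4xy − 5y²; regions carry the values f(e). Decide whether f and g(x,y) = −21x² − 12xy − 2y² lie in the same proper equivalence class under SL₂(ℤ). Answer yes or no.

D₁ = -24, D₂ = -24
f is negative-definite; reduce −f:
−f: translate: b→0 (≡4 mod 4), so (2,4,5)→(2,0,3)
−f: reduced (well bottom): (2,0,3) with a≤c, −a<b≤a
flip sign back: reduced form of f is (-2,0,-3)
g is negative-definite; reduce −g:
−g: flip: (21,12,2)→(2,-12,21)
−g: translate: b→0 (≡-12 mod 4), so (2,-12,21)→(2,0,3)
−g: reduced (well bottom): (2,0,3) with a≤c, −a<b≤a
flip sign back: reduced form of g is (-2,0,-3)
reduced forms (-2, 0, -3) vs (-2, 0, -3) ⇒ equivalent

yes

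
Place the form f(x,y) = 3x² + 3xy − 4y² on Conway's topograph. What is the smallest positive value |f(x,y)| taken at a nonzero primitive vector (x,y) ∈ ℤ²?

river: ρ → (-4,5,2)
river: ρ → (2,7,-1)
river: ρ → (-1,7,2)
river: ρ → (2,5,-4)
river: ρ → (-4,3,3)
river: ρ → (3,3,-4)
closes: descent 0, river 6
min |a| on river = 1

1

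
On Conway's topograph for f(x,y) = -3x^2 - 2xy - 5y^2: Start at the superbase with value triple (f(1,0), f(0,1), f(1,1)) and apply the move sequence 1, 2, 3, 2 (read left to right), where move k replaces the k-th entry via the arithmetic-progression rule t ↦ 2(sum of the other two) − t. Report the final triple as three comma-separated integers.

start (-3,-5,-10) = (f(1,0),f(0,1),f(1,1))
replace slot 1: 2·((-5)+(-10)) − (-3) = -27 → (-27,-5,-10)
replace slot 2: 2·((-27)+(-10)) − (-5) = -69 → (-27,-69,-10)
replace slot 3: 2·((-27)+(-69)) − (-10) = -182 → (-27,-69,-182)
replace slot 2: 2·((-27)+(-182)) − (-69) = -349 → (-27,-349,-182)

-27,-349,-182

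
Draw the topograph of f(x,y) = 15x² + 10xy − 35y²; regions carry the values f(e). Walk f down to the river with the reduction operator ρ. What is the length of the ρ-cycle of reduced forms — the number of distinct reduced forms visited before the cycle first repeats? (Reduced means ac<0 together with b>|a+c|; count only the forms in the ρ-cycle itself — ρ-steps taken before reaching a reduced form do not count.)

D = 2200, ⌊√D⌋ = 46
descent: ρ → (-35,-10,15)
descent: ρ → (15,40,-10)  [lands on river]
river: ρ → (-10,40,15)
river: ρ → (15,20,-30)
river: ρ → (-30,40,5)
river: ρ → (5,40,-30)
river: ρ → (-30,20,15)
ρ-cycle length = 6 (tail of 2 descent steps not counted)

6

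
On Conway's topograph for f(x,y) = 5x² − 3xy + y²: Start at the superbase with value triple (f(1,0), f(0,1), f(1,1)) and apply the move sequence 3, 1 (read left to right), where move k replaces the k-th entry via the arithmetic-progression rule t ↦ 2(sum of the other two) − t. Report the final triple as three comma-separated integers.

start (5,1,3) = (f(1,0),f(0,1),f(1,1))
replace slot 3: 2·(5+1) − 3 = 9 → (5,1,9)
replace slot 1: 2·(1+9) − 5 = 15 → (15,1,9)

15,1,9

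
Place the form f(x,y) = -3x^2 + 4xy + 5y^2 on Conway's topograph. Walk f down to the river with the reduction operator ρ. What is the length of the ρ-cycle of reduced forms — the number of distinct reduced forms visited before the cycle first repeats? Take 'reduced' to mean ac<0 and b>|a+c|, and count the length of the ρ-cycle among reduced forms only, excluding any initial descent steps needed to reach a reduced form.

D = 76, ⌊√D⌋ = 8
river: ρ → (5,6,-2)
river: ρ → (-2,6,5)
river: ρ → (5,4,-3)
river: ρ → (-3,8,1)
river: ρ → (1,8,-3)
river: ρ → (-3,4,5)
ρ-cycle length = 6 (tail of 0 descent steps not counted)

6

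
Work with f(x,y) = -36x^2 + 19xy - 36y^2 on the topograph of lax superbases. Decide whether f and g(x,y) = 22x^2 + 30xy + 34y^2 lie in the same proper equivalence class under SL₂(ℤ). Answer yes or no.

D₁ = -4823, D₂ = -2092
discriminants differ ⇒ not SL₂(ℤ)-equivalent

no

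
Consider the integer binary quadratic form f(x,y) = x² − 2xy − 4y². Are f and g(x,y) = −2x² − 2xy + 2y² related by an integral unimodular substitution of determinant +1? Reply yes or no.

D₁ = 20, D₂ = 20
river cycle of f (length 2): (1, 4, -1), (-1, 4, 1)
river cycle of g (length 2): (2, 2, -2), (-2, 2, 2)
cycles differ ⇒ inequivalent

no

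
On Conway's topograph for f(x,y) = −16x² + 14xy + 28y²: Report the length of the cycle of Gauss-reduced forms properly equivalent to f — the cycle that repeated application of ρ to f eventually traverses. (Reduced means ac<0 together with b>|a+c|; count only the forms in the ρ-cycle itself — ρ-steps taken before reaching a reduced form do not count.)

D = 1988, ⌊√D⌋ = 44
river: ρ → (28,42,-2)
river: ρ → (-2,42,28)
river: ρ → (28,14,-16)
river: ρ → (-16,18,26)
river: ρ → (26,34,-8)
river: ρ → (-8,30,34)
river: ρ → (34,38,-4)
river: ρ → (-4,42,14)
river: ρ → (14,42,-4)
river: ρ → (-4,38,34)
river: ρ → (34,30,-8)
river: ρ → (-8,34,26)
river: ρ → (26,18,-16)
river: ρ → (-16,14,28)
ρ-cycle length = 14 (tail of 0 descent steps not counted)

14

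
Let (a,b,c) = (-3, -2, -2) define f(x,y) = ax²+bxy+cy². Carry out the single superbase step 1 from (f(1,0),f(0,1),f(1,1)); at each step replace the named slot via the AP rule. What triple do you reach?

start (-3,-2,-7) = (f(1,0),f(0,1),f(1,1))
replace slot 1: 2·((-2)+(-7)) − (-3) = -15 → (-15,-2,-7)

-15,-2,-7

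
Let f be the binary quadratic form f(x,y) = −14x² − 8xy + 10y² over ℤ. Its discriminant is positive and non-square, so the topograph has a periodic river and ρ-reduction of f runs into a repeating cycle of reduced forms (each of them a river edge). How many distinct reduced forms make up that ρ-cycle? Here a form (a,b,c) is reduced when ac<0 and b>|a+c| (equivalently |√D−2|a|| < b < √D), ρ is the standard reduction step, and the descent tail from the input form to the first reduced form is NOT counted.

D = 624, ⌊√D⌋ = 24
descent: ρ → (10,8,-14)  [lands on river]
river: ρ → (-14,20,4)
river: ρ → (4,20,-14)
river: ρ → (-14,8,10)
river: ρ → (10,12,-12)
river: ρ → (-12,12,10)
ρ-cycle length = 6 (tail of 1 descent step not counted)

6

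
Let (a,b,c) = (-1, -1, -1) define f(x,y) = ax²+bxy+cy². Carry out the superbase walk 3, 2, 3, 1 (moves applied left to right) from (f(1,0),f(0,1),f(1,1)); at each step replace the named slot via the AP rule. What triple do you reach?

start (-1,-1,-3) = (f(1,0),f(0,1),f(1,1))
replace slot 3: 2·((-1)+(-1)) − (-3) = -1 → (-1,-1,-1)
replace slot 2: 2·((-1)+(-1)) − (-1) = -3 → (-1,-3,-1)
replace slot 3: 2·((-1)+(-3)) − (-1) = -7 → (-1,-3,-7)
replace slot 1: 2·((-3)+(-7)) − (-1) = -19 → (-19,-3,-7)

-19,-3,-7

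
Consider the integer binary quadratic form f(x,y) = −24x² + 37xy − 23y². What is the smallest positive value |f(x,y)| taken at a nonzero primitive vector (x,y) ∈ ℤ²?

translate: b→11 (≡-37 mod 48), so (24,-37,23)→(24,11,10)
flip: (24,11,10)→(10,-11,24)
translate: b→9 (≡-11 mod 20), so (10,-11,24)→(10,9,23)
reduced (well bottom): (10,9,23) with a≤c, −a<b≤a
well minimum |f| = |-10| = 10 (negative-definite)

10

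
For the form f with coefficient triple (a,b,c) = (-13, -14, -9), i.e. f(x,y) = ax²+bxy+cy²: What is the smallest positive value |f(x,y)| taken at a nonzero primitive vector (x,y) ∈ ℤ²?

translate: b→-12 (≡14 mod 26), so (13,14,9)→(13,-12,8)
flip: (13,-12,8)→(8,12,13)
translate: b→-4 (≡12 mod 16), so (8,12,13)→(8,-4,9)
reduced (well bottom): (8,-4,9) with a≤c, −a<b≤a
well minimum |f| = |-8| = 8 (negative-definite)

8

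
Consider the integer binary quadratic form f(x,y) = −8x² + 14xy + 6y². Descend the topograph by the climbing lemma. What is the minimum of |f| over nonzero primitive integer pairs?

river: ρ → (6,10,-12)
river: ρ → (-12,14,4)
river: ρ → (4,18,-4)
river: ρ → (-4,14,12)
river: ρ → (12,10,-6)
river: ρ → (-6,14,8)
river: ρ → (8,18,-2)
river: ρ → (-2,18,8)
river: ρ → (8,14,-6)
river: ρ → (-6,10,12)
river: ρ → (12,14,-4)
river: ρ → (-4,18,4)
river: ρ → (4,14,-12)
river: ρ → (-12,10,6)
river: ρ → (6,14,-8)
river: ρ → (-8,18,2)
river: ρ → (2,18,-8)
river: ρ → (-8,14,6)
closes: descent 0, river 18
min |a| on river = 2

2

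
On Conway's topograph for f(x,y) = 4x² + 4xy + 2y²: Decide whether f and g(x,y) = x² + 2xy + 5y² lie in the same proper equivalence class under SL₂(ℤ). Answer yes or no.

D₁ = -16, D₂ = -16
f: flip: (4,4,2)→(2,-4,4)
f: translate: b→0 (≡-4 mod 4), so (2,-4,4)→(2,0,2)
f: reduced (well bottom): (2,0,2) with a≤c, −a<b≤a
g: translate: b→0 (≡2 mod 2), so (1,2,5)→(1,0,4)
g: reduced (well bottom): (1,0,4) with a≤c, −a<b≤a
reduced forms (2, 0, 2) vs (1, 0, 4) ⇒ inequivalent

no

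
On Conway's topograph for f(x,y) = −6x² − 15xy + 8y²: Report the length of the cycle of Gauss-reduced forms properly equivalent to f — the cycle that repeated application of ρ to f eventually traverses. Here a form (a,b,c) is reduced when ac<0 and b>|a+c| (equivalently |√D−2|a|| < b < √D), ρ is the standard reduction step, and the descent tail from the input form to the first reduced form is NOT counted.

D = 417, ⌊√D⌋ = 20
descent: ρ → (8,15,-6)  [lands on river]
river: ρ → (-6,9,14)
river: ρ → (14,19,-1)
river: ρ → (-1,19,14)
river: ρ → (14,9,-6)
river: ρ → (-6,15,8)
river: ρ → (8,17,-4)
river: ρ → (-4,15,12)
river: ρ → (12,9,-7)
river: ρ → (-7,19,2)
river: ρ → (2,17,-16)
river: ρ → (-16,15,3)
river: ρ → (3,15,-16)
river: ρ → (-16,17,2)
river: ρ → (2,19,-7)
river: ρ → (-7,9,12)
river: ρ → (12,15,-4)
river: ρ → (-4,17,8)
ρ-cycle length = 18 (tail of 1 descent step not counted)

18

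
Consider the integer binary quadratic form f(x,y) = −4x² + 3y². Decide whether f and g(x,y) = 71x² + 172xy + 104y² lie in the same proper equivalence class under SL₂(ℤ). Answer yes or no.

D₁ = 48, D₂ = 48
river cycle of f (length 2): (3, 6, -1), (-1, 6, 3)
river cycle of g (length 2): (3, 6, -1), (-1, 6, 3)
cycles coincide ⇒ equivalent

yes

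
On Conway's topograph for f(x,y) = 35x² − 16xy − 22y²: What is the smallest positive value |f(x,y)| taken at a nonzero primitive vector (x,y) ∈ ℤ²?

descent: ρ → (-22,16,35)  [lands on river]
river: ρ → (35,54,-3)
river: ρ → (-3,54,35)
river: ρ → (35,16,-22)
river: ρ → (-22,28,29)
river: ρ → (29,30,-21)
river: ρ → (-21,54,5)
river: ρ → (5,56,-10)
river: ρ → (-10,44,35)
river: ρ → (35,26,-19)
river: ρ → (-19,50,11)
river: ρ → (11,38,-43)
river: ρ → (-43,48,6)
river: ρ → (6,48,-43)
river: ρ → (-43,38,11)
river: ρ → (11,50,-19)
river: ρ → (-19,26,35)
river: ρ → (35,44,-10)
river: ρ → (-10,56,5)
river: ρ → (5,54,-21)
river: ρ → (-21,30,29)
river: ρ → (29,28,-22)
closes: descent 1, river 22
min |a| on river = 3

3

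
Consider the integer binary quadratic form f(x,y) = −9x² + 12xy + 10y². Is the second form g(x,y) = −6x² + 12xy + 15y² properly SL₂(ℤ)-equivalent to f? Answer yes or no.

D₁ = 504, D₂ = 504
river cycle of f (length 10): (10, 8, -11), (-11, 14, 7), (7, 14, -11), (-11, 8, 10), (10, 12, -9), (-9, 6, 13), (13, 20, -2), (-2, 20, 13), (13, 6, -9), (-9, 12, 10)
river cycle of g (length 4): (15, 18, -3), (-3, 18, 15), (15, 12, -6), (-6, 12, 15)
cycles differ ⇒ inequivalent

no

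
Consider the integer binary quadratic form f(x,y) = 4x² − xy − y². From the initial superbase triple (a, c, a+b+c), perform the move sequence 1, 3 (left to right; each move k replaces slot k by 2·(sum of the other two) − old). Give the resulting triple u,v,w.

start (4,-1,2) = (f(1,0),f(0,1),f(1,1))
replace slot 1: 2·((-1)+2) − 4 = -2 → (-2,-1,2)
replace slot 3: 2·((-2)+(-1)) − 2 = -8 → (-2,-1,-8)

-2,-1,-8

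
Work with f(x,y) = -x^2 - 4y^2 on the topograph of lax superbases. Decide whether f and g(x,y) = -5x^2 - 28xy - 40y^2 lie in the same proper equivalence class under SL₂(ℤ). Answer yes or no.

D₁ = -16, D₂ = -16
f is negative-definite; reduce −f:
−f: reduced (well bottom): (1,0,4) with a≤c, −a<b≤a
flip sign back: reduced form of f is (-1,0,-4)
g is negative-definite; reduce −g:
−g: translate: b→-2 (≡28 mod 10), so (5,28,40)→(5,-2,1)
−g: flip: (5,-2,1)→(1,2,5)
−g: translate: b→0 (≡2 mod 2), so (1,2,5)→(1,0,4)
−g: reduced (well bottom): (1,0,4) with a≤c, −a<b≤a
flip sign back: reduced form of g is (-1,0,-4)
reduced forms (-1, 0, -4) vs (-1, 0, -4) ⇒ equivalent

yes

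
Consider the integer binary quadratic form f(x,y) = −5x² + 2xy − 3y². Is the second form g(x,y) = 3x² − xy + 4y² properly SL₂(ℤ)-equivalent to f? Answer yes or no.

D₁ = -56, D₂ = -47
discriminants differ ⇒ not SL₂(ℤ)-equivalent

no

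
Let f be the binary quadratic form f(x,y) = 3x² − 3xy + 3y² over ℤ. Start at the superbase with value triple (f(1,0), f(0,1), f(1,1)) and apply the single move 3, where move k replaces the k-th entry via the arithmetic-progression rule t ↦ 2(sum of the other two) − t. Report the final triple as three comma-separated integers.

start (3,3,3) = (f(1,0),f(0,1),f(1,1))
replace slot 3: 2·(3+3) − 3 = 9 → (3,3,9)

3,3,9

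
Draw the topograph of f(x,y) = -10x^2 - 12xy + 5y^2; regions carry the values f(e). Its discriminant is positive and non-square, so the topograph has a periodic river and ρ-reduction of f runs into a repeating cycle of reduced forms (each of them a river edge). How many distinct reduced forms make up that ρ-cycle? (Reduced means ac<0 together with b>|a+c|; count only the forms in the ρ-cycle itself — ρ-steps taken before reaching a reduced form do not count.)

D = 344, ⌊√D⌋ = 18
descent: ρ → (5,12,-10)  [lands on river]
river: ρ → (-10,8,7)
river: ρ → (7,6,-11)
river: ρ → (-11,16,2)
river: ρ → (2,16,-11)
river: ρ → (-11,6,7)
river: ρ → (7,8,-10)
river: ρ → (-10,12,5)
river: ρ → (5,18,-1)
river: ρ → (-1,18,5)
ρ-cycle length = 10 (tail of 1 descent step not counted)

10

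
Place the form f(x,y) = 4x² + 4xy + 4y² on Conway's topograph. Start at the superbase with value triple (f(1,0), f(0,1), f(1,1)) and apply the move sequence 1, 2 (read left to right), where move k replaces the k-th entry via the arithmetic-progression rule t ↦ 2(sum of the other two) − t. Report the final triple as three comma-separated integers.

start (4,4,12) = (f(1,0),f(0,1),f(1,1))
replace slot 1: 2·(4+12) − 4 = 28 → (28,4,12)
replace slot 2: 2·(28+12) − 4 = 76 → (28,76,12)

28,76,12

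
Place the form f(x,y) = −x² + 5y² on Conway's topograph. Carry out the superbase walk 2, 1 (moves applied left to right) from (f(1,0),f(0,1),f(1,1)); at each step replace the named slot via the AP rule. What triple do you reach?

start (-1,5,4) = (f(1,0),f(0,1),f(1,1))
replace slot 2: 2·((-1)+4) − 5 = 1 → (-1,1,4)
replace slot 1: 2·(1+4) − (-1) = 11 → (11,1,4)

11,1,4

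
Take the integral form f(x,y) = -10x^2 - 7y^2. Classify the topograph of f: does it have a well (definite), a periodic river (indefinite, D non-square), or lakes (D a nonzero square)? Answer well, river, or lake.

D = b²−4ac = 0² − 4·(-10)·(-7) = -280
D < 0 ⇒ definite ⇒ every region one sign ⇒ single well

well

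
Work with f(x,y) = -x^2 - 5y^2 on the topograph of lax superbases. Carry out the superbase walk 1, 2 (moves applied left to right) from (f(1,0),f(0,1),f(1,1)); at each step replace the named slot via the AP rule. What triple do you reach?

start (-1,-5,-6) = (f(1,0),f(0,1),f(1,1))
replace slot 1: 2·((-5)+(-6)) − (-1) = -21 → (-21,-5,-6)
replace slot 2: 2·((-21)+(-6)) − (-5) = -49 → (-21,-49,-6)

-21,-49,-6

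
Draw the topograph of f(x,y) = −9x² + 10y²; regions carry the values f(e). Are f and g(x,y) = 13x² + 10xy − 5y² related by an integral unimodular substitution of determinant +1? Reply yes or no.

D₁ = 360, D₂ = 360
river cycle of f (length 2): (-9, 18, 1), (1, 18, -9)
river cycle of g (length 4): (-5, 10, 13), (13, 16, -2), (-2, 16, 13), (13, 10, -5)
cycles differ ⇒ inequivalent

no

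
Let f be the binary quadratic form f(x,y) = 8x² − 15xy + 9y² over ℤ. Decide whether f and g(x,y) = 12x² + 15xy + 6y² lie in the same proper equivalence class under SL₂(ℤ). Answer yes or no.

D₁ = -63, D₂ = -63
f: translate: b→1 (≡-15 mod 16), so (8,-15,9)→(8,1,2)
f: flip: (8,1,2)→(2,-1,8)
f: reduced (well bottom): (2,-1,8) with a≤c, −a<b≤a
g: translate: b→-9 (≡15 mod 24), so (12,15,6)→(12,-9,3)
g: flip: (12,-9,3)→(3,9,12)
g: translate: b→3 (≡9 mod 6), so (3,9,12)→(3,3,6)
g: reduced (well bottom): (3,3,6) with a≤c, −a<b≤a
reduced forms (2, -1, 8) vs (3, 3, 6) ⇒ inequivalent

no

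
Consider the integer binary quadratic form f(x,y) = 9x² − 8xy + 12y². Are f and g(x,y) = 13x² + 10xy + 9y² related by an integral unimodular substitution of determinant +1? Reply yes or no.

D₁ = -368, D₂ = -368
f: reduced (well bottom): (9,-8,12) with a≤c, −a<b≤a
g: flip: (13,10,9)→(9,-10,13)
g: translate: b→8 (≡-10 mod 18), so (9,-10,13)→(9,8,12)
g: reduced (well bottom): (9,8,12) with a≤c, −a<b≤a
reduced forms (9, -8, 12) vs (9, 8, 12) ⇒ inequivalent

no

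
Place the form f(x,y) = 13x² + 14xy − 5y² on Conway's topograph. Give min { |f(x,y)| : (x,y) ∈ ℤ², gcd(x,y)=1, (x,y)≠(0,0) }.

river: ρ → (-5,16,10)
river: ρ → (10,4,-11)
river: ρ → (-11,18,3)
river: ρ → (3,18,-11)
river: ρ → (-11,4,10)
river: ρ → (10,16,-5)
river: ρ → (-5,14,13)
river: ρ → (13,12,-6)
river: ρ → (-6,12,13)
river: ρ → (13,14,-5)
closes: descent 0, river 10
min |a| on river = 3

3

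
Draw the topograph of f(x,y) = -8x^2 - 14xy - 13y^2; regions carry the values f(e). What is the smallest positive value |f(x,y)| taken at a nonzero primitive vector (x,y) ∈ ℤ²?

translate: b→-2 (≡14 mod 16), so (8,14,13)→(8,-2,7)
flip: (8,-2,7)→(7,2,8)
reduced (well bottom): (7,2,8) with a≤c, −a<b≤a
well minimum |f| = |-7| = 7 (negative-definite)

7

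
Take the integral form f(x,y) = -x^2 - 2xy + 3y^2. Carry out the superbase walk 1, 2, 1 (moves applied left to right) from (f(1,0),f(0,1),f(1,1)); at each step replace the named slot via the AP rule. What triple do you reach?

start (-1,3,0) = (f(1,0),f(0,1),f(1,1))
replace slot 1: 2·(3+0) − (-1) = 7 → (7,3,0)
replace slot 2: 2·(7+0) − 3 = 11 → (7,11,0)
replace slot 1: 2·(11+0) − 7 = 15 → (15,11,0)

15,11,0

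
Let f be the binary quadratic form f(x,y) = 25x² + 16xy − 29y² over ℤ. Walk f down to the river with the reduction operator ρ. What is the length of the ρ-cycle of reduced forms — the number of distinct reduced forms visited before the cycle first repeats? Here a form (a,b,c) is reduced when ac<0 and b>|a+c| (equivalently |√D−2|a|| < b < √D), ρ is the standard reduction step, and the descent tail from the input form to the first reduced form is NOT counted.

D = 3156, ⌊√D⌋ = 56
river: ρ → (-29,42,12)
river: ρ → (12,54,-5)
river: ρ → (-5,56,1)
river: ρ → (1,56,-5)
river: ρ → (-5,54,12)
river: ρ → (12,42,-29)
river: ρ → (-29,16,25)
river: ρ → (25,34,-20)
river: ρ → (-20,46,13)
river: ρ → (13,32,-41)
river: ρ → (-41,50,4)
river: ρ → (4,54,-15)
river: ρ → (-15,36,31)
river: ρ → (31,26,-20)
river: ρ → (-20,54,3)
river: ρ → (3,54,-20)
river: ρ → (-20,26,31)
river: ρ → (31,36,-15)
river: ρ → (-15,54,4)
river: ρ → (4,50,-41)
river: ρ → (-41,32,13)
river: ρ → (13,46,-20)
river: ρ → (-20,34,25)
river: ρ → (25,16,-29)
ρ-cycle length = 24 (tail of 0 descent steps not counted)

24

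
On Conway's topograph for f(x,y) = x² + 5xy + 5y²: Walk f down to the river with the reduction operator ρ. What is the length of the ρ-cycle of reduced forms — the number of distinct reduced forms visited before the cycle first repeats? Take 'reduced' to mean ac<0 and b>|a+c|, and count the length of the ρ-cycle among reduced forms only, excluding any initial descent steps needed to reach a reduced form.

D = 5, ⌊√D⌋ = 2
descent: ρ → (5,5,1)
descent: ρ → (1,1,-1)  [lands on river]
river: ρ → (-1,1,1)
ρ-cycle length = 2 (tail of 2 descent steps not counted)

2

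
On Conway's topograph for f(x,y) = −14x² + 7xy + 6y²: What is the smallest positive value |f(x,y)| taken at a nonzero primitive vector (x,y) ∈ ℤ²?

descent: ρ → (6,17,-4)  [lands on river]
river: ρ → (-4,15,10)
river: ρ → (10,5,-9)
river: ρ → (-9,13,6)
river: ρ → (6,11,-11)
river: ρ → (-11,11,6)
river: ρ → (6,13,-9)
river: ρ → (-9,5,10)
river: ρ → (10,15,-4)
river: ρ → (-4,17,6)
river: ρ → (6,19,-1)
river: ρ → (-1,19,6)
closes: descent 1, river 12
min |a| on river = 1

1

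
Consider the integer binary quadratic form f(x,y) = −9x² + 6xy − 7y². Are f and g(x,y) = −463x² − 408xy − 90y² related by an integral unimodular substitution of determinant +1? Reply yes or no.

D₁ = -216, D₂ = -216
f is negative-definite; reduce −f:
−f: flip: (9,-6,7)→(7,6,9)
−f: reduced (well bottom): (7,6,9) with a≤c, −a<b≤a
flip sign back: reduced form of f is (-7,-6,-9)
g is negative-definite; reduce −g:
−g: flip: (463,408,90)→(90,-408,463)
−g: translate: b→-48 (≡-408 mod 180), so (90,-408,463)→(90,-48,7)
−g: flip: (90,-48,7)→(7,48,90)
−g: translate: b→6 (≡48 mod 14), so (7,48,90)→(7,6,9)
−g: reduced (well bottom): (7,6,9) with a≤c, −a<b≤a
flip sign back: reduced form of g is (-7,-6,-9)
reduced forms (-7, -6, -9) vs (-7, -6, -9) ⇒ equivalent

yes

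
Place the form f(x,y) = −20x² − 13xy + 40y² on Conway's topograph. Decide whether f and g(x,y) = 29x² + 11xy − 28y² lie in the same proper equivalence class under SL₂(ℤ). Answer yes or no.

D₁ = 3369, D₂ = 3369
river cycle of f (length 70): (-20, 27, 33), (33, 39, -14), (-14, 45, 24), (24, 51, -8), (-8, 45, 42), (42, 39, -11), (-11, 49, 22), (22, 39, -21), (-21, 45, 16), (16, 51, -12), … (60 more)
river cycle of g (length 70): (-28, 45, 12), (12, 51, -16), (-16, 45, 21), (21, 39, -22), (-22, 49, 11), (11, 39, -42), (-42, 45, 8), (8, 51, -24), (-24, 45, 14), (14, 39, -33), … (60 more)
cycles differ ⇒ inequivalent

no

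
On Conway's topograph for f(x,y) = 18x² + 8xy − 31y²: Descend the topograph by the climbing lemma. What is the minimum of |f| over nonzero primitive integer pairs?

descent: ρ → (-31,-8,18)
descent: ρ → (18,44,-5)  [lands on river]
river: ρ → (-5,46,9)
river: ρ → (9,44,-10)
river: ρ → (-10,36,25)
river: ρ → (25,14,-21)
river: ρ → (-21,28,18)
closes: descent 2, river 6
min |a| on river = 5

5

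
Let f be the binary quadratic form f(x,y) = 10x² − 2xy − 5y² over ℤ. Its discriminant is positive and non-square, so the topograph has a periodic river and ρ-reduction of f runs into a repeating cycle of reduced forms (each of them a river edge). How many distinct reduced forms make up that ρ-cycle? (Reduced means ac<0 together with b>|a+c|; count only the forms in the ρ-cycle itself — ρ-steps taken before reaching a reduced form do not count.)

D = 204, ⌊√D⌋ = 14
descent: ρ → (-5,12,3)  [lands on river]
river: ρ → (3,12,-5)
river: ρ → (-5,8,7)
river: ρ → (7,6,-6)
river: ρ → (-6,6,7)
river: ρ → (7,8,-5)
ρ-cycle length = 6 (tail of 1 descent step not counted)

6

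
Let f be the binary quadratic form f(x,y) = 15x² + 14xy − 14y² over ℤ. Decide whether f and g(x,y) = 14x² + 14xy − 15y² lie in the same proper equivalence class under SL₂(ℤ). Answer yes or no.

D₁ = 1036, D₂ = 1036
river cycle of f (length 18): (-14, 14, 15), (15, 16, -13), (-13, 10, 18), (18, 26, -5), (-5, 24, 23), (23, 22, -6), (-6, 26, 15), (15, 4, -17), (-17, 30, 2), (2, 30, -17), … (8 more)
river cycle of g (length 18): (-15, 16, 13), (13, 10, -18), (-18, 26, 5), (5, 24, -23), (-23, 22, 6), (6, 26, -15), (-15, 4, 17), (17, 30, -2), (-2, 30, 17), (17, 4, -15), … (8 more)
cycles differ ⇒ inequivalent

no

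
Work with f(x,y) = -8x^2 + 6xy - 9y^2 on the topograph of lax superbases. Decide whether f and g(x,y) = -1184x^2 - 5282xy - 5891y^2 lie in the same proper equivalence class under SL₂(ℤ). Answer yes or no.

D₁ = -252, D₂ = -252
f is negative-definite; reduce −f:
−f: reduced (well bottom): (8,-6,9) with a≤c, −a<b≤a
flip sign back: reduced form of f is (-8,6,-9)
g is negative-definite; reduce −g:
−g: translate: b→546 (≡5282 mod 2368), so (1184,5282,5891)→(1184,546,63)
−g: flip: (1184,546,63)→(63,-546,1184)
−g: translate: b→-42 (≡-546 mod 126), so (63,-546,1184)→(63,-42,8)
−g: flip: (63,-42,8)→(8,42,63)
−g: translate: b→-6 (≡42 mod 16), so (8,42,63)→(8,-6,9)
−g: reduced (well bottom): (8,-6,9) with a≤c, −a<b≤a
flip sign back: reduced form of g is (-8,6,-9)
reduced forms (-8, 6, -9) vs (-8, 6, -9) ⇒ equivalent

yes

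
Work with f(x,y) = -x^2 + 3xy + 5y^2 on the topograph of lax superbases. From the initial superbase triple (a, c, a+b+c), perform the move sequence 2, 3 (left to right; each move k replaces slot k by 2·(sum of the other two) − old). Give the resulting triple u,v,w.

start (-1,5,7) = (f(1,0),f(0,1),f(1,1))
replace slot 2: 2·((-1)+7) − 5 = 7 → (-1,7,7)
replace slot 3: 2·((-1)+7) − 7 = 5 → (-1,7,5)

-1,7,5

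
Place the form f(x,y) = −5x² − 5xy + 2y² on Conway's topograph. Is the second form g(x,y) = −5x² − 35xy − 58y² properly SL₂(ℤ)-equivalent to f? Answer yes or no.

D₁ = 65, D₂ = 65
river cycle of f (length 6): (2, 5, -5), (-5, 5, 2), (2, 7, -2), (-2, 5, 5), (5, 5, -2), (-2, 7, 2)
river cycle of g (length 6): (-5, 5, 2), (2, 7, -2), (-2, 5, 5), (5, 5, -2), (-2, 7, 2), (2, 5, -5)
cycles coincide ⇒ equivalent

yes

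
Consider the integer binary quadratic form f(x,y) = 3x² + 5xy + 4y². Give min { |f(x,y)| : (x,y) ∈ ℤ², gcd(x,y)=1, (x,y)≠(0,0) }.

translate: b→-1 (≡5 mod 6), so (3,5,4)→(3,-1,2)
flip: (3,-1,2)→(2,1,3)
reduced (well bottom): (2,1,3) with a≤c, −a<b≤a
well minimum = a = 2

2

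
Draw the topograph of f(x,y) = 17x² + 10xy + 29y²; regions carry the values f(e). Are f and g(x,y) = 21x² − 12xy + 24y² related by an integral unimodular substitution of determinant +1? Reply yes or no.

D₁ = -1872, D₂ = -1872
f: reduced (well bottom): (17,10,29) with a≤c, −a<b≤a
g: reduced (well bottom): (21,-12,24) with a≤c, −a<b≤a
reduced forms (17, 10, 29) vs (21, -12, 24) ⇒ inequivalent

no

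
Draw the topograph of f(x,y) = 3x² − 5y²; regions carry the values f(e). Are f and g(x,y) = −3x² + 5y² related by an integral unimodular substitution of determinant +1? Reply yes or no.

D₁ = 60, D₂ = 60
river cycle of f (length 2): (3, 6, -2), (-2, 6, 3)
river cycle of g (length 2): (-3, 6, 2), (2, 6, -3)
cycles differ ⇒ inequivalent

no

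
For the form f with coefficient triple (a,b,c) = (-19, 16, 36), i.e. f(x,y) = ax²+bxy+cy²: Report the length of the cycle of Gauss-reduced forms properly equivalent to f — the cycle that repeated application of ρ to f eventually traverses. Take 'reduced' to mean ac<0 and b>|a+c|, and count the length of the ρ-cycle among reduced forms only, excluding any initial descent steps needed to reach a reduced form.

D = 2992, ⌊√D⌋ = 54
descent: ρ → (36,-16,-19)
descent: ρ → (-19,54,1)  [lands on river]
river: ρ → (1,54,-19)
river: ρ → (-19,22,33)
river: ρ → (33,44,-8)
river: ρ → (-8,52,9)
river: ρ → (9,38,-43)
river: ρ → (-43,48,4)
river: ρ → (4,48,-43)
river: ρ → (-43,38,9)
river: ρ → (9,52,-8)
river: ρ → (-8,44,33)
river: ρ → (33,22,-19)
ρ-cycle length = 12 (tail of 2 descent steps not counted)

12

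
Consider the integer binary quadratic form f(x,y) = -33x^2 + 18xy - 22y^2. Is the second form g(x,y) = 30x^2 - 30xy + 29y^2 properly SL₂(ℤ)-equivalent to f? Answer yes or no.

D₁ = -2580, D₂ = -2580
f is negative-definite; reduce −f:
−f: flip: (33,-18,22)→(22,18,33)
−f: reduced (well bottom): (22,18,33) with a≤c, −a<b≤a
flip sign back: reduced form of f is (-22,-18,-33)
g: translate: b→30 (≡-30 mod 60), so (30,-30,29)→(30,30,29)
g: flip: (30,30,29)→(29,-30,30)
g: translate: b→28 (≡-30 mod 58), so (29,-30,30)→(29,28,29)
g: reduced (well bottom): (29,28,29) with a≤c, −a<b≤a
reduced forms (-22, -18, -33) vs (29, 28, 29) ⇒ inequivalent

no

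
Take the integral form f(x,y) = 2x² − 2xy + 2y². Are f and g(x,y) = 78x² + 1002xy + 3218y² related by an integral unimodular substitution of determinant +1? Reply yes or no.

D₁ = -12, D₂ = -12
f: translate: b→2 (≡-2 mod 4), so (2,-2,2)→(2,2,2)
f: reduced (well bottom): (2,2,2) with a≤c, −a<b≤a
g: translate: b→66 (≡1002 mod 156), so (78,1002,3218)→(78,66,14)
g: flip: (78,66,14)→(14,-66,78)
g: translate: b→-10 (≡-66 mod 28), so (14,-66,78)→(14,-10,2)
g: flip: (14,-10,2)→(2,10,14)
g: translate: b→2 (≡10 mod 4), so (2,10,14)→(2,2,2)
g: reduced (well bottom): (2,2,2) with a≤c, −a<b≤a
reduced forms (2, 2, 2) vs (2, 2, 2) ⇒ equivalent

yes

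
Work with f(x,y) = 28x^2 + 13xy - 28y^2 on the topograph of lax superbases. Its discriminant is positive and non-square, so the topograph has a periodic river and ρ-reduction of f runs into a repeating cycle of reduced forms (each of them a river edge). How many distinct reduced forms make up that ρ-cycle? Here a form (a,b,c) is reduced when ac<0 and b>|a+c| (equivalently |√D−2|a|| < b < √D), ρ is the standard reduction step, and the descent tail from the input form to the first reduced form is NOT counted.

D = 3305, ⌊√D⌋ = 57
river: ρ → (-28,43,13)
river: ρ → (13,35,-40)
river: ρ → (-40,45,8)
river: ρ → (8,51,-22)
river: ρ → (-22,37,22)
river: ρ → (22,51,-8)
river: ρ → (-8,45,40)
river: ρ → (40,35,-13)
river: ρ → (-13,43,28)
river: ρ → (28,13,-28)
ρ-cycle length = 10 (tail of 0 descent steps not counted)

10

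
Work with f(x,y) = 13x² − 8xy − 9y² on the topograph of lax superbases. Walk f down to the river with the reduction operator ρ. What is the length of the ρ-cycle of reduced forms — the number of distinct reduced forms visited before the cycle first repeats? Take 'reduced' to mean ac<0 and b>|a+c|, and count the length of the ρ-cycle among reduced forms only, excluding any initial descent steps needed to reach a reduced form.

D = 532, ⌊√D⌋ = 23
descent: ρ → (-9,8,13)  [lands on river]
river: ρ → (13,18,-4)
river: ρ → (-4,22,3)
river: ρ → (3,20,-11)
river: ρ → (-11,2,12)
river: ρ → (12,22,-1)
river: ρ → (-1,22,12)
river: ρ → (12,2,-11)
river: ρ → (-11,20,3)
river: ρ → (3,22,-4)
river: ρ → (-4,18,13)
river: ρ → (13,8,-9)
river: ρ → (-9,10,12)
river: ρ → (12,14,-7)
river: ρ → (-7,14,12)
river: ρ → (12,10,-9)
ρ-cycle length = 16 (tail of 1 descent step not counted)

16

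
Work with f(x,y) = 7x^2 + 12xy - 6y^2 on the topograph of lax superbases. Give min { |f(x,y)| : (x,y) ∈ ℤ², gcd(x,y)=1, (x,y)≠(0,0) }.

river: ρ → (-6,12,7)
river: ρ → (7,16,-2)
river: ρ → (-2,16,7)
river: ρ → (7,12,-6)
closes: descent 0, river 4
min |a| on river = 2

2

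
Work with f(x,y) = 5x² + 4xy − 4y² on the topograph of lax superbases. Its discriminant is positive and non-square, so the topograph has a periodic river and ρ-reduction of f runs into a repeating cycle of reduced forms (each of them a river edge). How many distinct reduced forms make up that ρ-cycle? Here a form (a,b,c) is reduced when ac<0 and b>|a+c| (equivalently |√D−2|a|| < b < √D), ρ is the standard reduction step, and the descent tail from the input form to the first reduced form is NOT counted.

D = 96, ⌊√D⌋ = 9
river: ρ → (-4,4,5)
river: ρ → (5,6,-3)
river: ρ → (-3,6,5)
river: ρ → (5,4,-4)
ρ-cycle length = 4 (tail of 0 descent steps not counted)

4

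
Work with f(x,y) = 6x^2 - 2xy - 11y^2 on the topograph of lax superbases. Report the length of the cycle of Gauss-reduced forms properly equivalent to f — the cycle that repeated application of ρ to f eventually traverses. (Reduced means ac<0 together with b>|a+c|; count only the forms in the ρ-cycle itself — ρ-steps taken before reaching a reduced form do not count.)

D = 268, ⌊√D⌋ = 16
descent: ρ → (-11,2,6)
descent: ρ → (6,10,-7)  [lands on river]
river: ρ → (-7,4,9)
river: ρ → (9,14,-2)
river: ρ → (-2,14,9)
river: ρ → (9,4,-7)
river: ρ → (-7,10,6)
river: ρ → (6,14,-3)
river: ρ → (-3,16,1)
river: ρ → (1,16,-3)
river: ρ → (-3,14,6)
ρ-cycle length = 10 (tail of 2 descent steps not counted)

10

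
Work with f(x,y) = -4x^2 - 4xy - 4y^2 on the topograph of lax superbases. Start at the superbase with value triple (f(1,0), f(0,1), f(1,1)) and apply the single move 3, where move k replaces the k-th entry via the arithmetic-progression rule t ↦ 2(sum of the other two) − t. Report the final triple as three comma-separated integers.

start (-4,-4,-12) = (f(1,0),f(0,1),f(1,1))
replace slot 3: 2·((-4)+(-4)) − (-12) = -4 → (-4,-4,-4)

-4,-4,-4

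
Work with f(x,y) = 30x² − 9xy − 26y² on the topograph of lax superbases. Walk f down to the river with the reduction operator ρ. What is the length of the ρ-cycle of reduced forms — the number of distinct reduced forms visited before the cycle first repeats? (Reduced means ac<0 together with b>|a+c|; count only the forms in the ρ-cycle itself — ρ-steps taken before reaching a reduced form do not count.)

D = 3201, ⌊√D⌋ = 56
descent: ρ → (-26,9,30)  [lands on river]
river: ρ → (30,51,-5)
river: ρ → (-5,49,40)
river: ρ → (40,31,-14)
river: ρ → (-14,53,7)
river: ρ → (7,45,-42)
river: ρ → (-42,39,10)
river: ρ → (10,41,-38)
river: ρ → (-38,35,13)
river: ρ → (13,43,-26)
ρ-cycle length = 10 (tail of 1 descent step not counted)

10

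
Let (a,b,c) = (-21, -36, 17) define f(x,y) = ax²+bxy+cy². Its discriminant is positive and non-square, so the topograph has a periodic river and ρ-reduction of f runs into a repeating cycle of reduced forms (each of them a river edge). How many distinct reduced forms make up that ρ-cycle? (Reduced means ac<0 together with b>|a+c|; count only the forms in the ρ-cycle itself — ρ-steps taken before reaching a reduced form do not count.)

D = 2724, ⌊√D⌋ = 52
descent: ρ → (17,36,-21)  [lands on river]
river: ρ → (-21,48,5)
river: ρ → (5,52,-1)
river: ρ → (-1,52,5)
river: ρ → (5,48,-21)
river: ρ → (-21,36,17)
river: ρ → (17,32,-25)
river: ρ → (-25,18,24)
river: ρ → (24,30,-19)
river: ρ → (-19,46,8)
river: ρ → (8,50,-7)
river: ρ → (-7,48,15)
river: ρ → (15,42,-16)
river: ρ → (-16,22,35)
river: ρ → (35,48,-3)
river: ρ → (-3,48,35)
river: ρ → (35,22,-16)
river: ρ → (-16,42,15)
river: ρ → (15,48,-7)
river: ρ → (-7,50,8)
river: ρ → (8,46,-19)
river: ρ → (-19,30,24)
river: ρ → (24,18,-25)
river: ρ → (-25,32,17)
ρ-cycle length = 24 (tail of 1 descent step not counted)

24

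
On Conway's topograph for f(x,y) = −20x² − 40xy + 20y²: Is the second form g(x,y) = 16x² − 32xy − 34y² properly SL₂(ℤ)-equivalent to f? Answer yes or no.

D₁ = 3200, D₂ = 3200
river cycle of f (length 2): (20, 40, -20), (-20, 40, 20)
river cycle of g (length 6): (-34, 32, 16), (16, 32, -34), (-34, 36, 14), (14, 48, -16), (-16, 48, 14), (14, 36, -34)
cycles differ ⇒ inequivalent

no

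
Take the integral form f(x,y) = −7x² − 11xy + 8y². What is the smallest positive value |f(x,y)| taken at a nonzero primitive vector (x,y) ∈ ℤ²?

descent: ρ → (8,11,-7)  [lands on river]
river: ρ → (-7,17,2)
river: ρ → (2,15,-15)
river: ρ → (-15,15,2)
river: ρ → (2,17,-7)
river: ρ → (-7,11,8)
river: ρ → (8,5,-10)
river: ρ → (-10,15,3)
river: ρ → (3,15,-10)
river: ρ → (-10,5,8)
closes: descent 1, river 10
min |a| on river = 2

2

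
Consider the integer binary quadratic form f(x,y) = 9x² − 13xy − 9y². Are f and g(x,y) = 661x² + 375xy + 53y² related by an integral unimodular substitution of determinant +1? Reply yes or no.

D₁ = 493, D₂ = 493
river cycle of f (length 10): (-9, 13, 9), (9, 5, -13), (-13, 21, 1), (1, 21, -13), (-13, 5, 9), (9, 13, -9), (-9, 5, 13), (13, 21, -1), (-1, 21, 13), (13, 5, -9)
river cycle of g (length 10): (9, 5, -13), (-13, 21, 1), (1, 21, -13), (-13, 5, 9), (9, 13, -9), (-9, 5, 13), (13, 21, -1), (-1, 21, 13), (13, 5, -9), (-9, 13, 9)
cycles coincide ⇒ equivalent

yes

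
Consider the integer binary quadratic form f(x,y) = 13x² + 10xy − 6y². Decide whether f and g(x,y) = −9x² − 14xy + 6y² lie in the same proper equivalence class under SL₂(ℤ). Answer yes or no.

D₁ = 412, D₂ = 412
river cycle of f (length 12): (-6, 14, 9), (9, 4, -11), (-11, 18, 2), (2, 18, -11), (-11, 4, 9), (9, 14, -6), (-6, 10, 13), (13, 16, -3), (-3, 20, 1), (1, 20, -3), … (2 more)
river cycle of g (length 12): (6, 14, -9), (-9, 4, 11), (11, 18, -2), (-2, 18, 11), (11, 4, -9), (-9, 14, 6), (6, 10, -13), (-13, 16, 3), (3, 20, -1), (-1, 20, 3), … (2 more)
cycles differ ⇒ inequivalent

no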